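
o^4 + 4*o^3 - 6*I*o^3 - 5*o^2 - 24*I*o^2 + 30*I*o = o*(o - 1)*(o + 5)*(o - 6*I)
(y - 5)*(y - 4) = y^2 - 9*y + 20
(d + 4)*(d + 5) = d^2 + 9*d + 20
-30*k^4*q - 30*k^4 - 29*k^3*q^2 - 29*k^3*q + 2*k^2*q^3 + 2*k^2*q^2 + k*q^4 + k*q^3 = (-5*k + q)*(k + q)*(6*k + q)*(k*q + k)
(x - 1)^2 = x^2 - 2*x + 1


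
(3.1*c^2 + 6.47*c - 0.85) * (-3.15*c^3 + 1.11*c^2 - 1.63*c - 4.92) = -9.765*c^5 - 16.9395*c^4 + 4.8062*c^3 - 26.7416*c^2 - 30.4469*c + 4.182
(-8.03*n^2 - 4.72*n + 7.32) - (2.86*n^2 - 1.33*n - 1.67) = -10.89*n^2 - 3.39*n + 8.99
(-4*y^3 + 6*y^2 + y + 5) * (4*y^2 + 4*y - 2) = -16*y^5 + 8*y^4 + 36*y^3 + 12*y^2 + 18*y - 10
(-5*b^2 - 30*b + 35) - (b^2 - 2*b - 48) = -6*b^2 - 28*b + 83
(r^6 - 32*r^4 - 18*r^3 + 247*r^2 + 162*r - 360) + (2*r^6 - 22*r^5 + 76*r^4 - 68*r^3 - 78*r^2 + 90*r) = 3*r^6 - 22*r^5 + 44*r^4 - 86*r^3 + 169*r^2 + 252*r - 360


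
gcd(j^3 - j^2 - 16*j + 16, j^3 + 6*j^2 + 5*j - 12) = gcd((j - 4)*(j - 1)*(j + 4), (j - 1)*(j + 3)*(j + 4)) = j^2 + 3*j - 4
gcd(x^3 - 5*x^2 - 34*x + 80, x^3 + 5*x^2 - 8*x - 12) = x - 2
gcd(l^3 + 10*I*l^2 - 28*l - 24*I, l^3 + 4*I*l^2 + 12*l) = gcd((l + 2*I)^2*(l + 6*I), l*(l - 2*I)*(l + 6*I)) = l + 6*I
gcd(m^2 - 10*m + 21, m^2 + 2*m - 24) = 1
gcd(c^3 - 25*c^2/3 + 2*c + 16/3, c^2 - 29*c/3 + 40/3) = c - 8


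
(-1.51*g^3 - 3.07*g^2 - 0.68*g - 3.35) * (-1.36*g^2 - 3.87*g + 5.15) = 2.0536*g^5 + 10.0189*g^4 + 5.0292*g^3 - 8.6229*g^2 + 9.4625*g - 17.2525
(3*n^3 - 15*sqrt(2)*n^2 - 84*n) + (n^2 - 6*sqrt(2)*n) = 3*n^3 - 15*sqrt(2)*n^2 + n^2 - 84*n - 6*sqrt(2)*n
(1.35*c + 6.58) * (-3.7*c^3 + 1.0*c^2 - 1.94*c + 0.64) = -4.995*c^4 - 22.996*c^3 + 3.961*c^2 - 11.9012*c + 4.2112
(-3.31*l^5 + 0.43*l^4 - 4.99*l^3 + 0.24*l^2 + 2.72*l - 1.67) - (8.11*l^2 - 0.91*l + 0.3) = -3.31*l^5 + 0.43*l^4 - 4.99*l^3 - 7.87*l^2 + 3.63*l - 1.97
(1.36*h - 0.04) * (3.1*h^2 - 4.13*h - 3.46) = 4.216*h^3 - 5.7408*h^2 - 4.5404*h + 0.1384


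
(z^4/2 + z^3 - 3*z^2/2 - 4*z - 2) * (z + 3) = z^5/2 + 5*z^4/2 + 3*z^3/2 - 17*z^2/2 - 14*z - 6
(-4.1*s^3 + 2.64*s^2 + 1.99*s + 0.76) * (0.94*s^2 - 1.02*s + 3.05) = -3.854*s^5 + 6.6636*s^4 - 13.3272*s^3 + 6.7366*s^2 + 5.2943*s + 2.318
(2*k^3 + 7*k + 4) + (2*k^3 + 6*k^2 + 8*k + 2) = 4*k^3 + 6*k^2 + 15*k + 6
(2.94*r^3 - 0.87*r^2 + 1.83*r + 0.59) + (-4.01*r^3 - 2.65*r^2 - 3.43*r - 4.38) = -1.07*r^3 - 3.52*r^2 - 1.6*r - 3.79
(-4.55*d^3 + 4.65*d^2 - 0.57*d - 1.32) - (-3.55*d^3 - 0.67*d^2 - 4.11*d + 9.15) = -1.0*d^3 + 5.32*d^2 + 3.54*d - 10.47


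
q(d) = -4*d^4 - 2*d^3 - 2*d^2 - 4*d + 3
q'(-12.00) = 26828.00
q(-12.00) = -79725.00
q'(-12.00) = 26828.00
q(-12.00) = -79725.00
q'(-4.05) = 976.67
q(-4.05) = -956.91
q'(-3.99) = 932.78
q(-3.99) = -899.64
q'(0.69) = -14.87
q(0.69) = -2.28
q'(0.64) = -13.21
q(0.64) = -1.57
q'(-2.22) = 150.37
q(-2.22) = -73.25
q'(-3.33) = 533.60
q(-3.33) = -423.86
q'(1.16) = -41.69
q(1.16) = -14.70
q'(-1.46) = 38.84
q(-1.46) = -7.37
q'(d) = -16*d^3 - 6*d^2 - 4*d - 4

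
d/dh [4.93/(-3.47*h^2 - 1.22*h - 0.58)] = (34.2142*h + 6.0146)/(3.47*h^2 + 1.22*h + 0.58)^2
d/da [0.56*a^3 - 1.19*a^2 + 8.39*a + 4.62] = 1.68*a^2 - 2.38*a + 8.39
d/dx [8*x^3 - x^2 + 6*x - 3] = 24*x^2 - 2*x + 6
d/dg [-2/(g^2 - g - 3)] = 2*(2*g - 1)/(-g^2 + g + 3)^2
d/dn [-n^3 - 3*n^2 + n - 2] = -3*n^2 - 6*n + 1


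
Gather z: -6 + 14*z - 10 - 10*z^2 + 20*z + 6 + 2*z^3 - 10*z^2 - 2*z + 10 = 2*z^3 - 20*z^2 + 32*z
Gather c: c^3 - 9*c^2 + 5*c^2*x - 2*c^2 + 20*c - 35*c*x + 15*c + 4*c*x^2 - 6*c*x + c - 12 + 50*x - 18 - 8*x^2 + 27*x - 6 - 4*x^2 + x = c^3 + c^2*(5*x - 11) + c*(4*x^2 - 41*x + 36) - 12*x^2 + 78*x - 36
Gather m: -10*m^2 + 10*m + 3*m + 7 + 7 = -10*m^2 + 13*m + 14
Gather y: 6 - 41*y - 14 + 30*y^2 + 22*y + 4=30*y^2 - 19*y - 4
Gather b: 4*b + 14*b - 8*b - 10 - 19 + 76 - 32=10*b + 15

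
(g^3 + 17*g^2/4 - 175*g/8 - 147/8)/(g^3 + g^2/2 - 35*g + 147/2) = (g + 3/4)/(g - 3)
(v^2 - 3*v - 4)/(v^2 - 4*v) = (v + 1)/v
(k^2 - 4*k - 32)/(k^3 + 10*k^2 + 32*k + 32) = (k - 8)/(k^2 + 6*k + 8)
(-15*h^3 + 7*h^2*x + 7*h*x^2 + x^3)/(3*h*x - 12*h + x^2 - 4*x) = (-5*h^2 + 4*h*x + x^2)/(x - 4)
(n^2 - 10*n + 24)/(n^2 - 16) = (n - 6)/(n + 4)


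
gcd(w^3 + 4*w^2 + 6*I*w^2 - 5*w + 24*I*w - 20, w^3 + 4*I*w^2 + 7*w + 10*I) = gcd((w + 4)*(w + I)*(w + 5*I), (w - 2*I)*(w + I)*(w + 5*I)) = w^2 + 6*I*w - 5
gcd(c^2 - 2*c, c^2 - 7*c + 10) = c - 2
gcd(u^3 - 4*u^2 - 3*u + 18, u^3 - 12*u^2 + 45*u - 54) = u^2 - 6*u + 9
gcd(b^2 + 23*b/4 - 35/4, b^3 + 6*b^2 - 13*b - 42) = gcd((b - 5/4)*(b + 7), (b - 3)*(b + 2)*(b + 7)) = b + 7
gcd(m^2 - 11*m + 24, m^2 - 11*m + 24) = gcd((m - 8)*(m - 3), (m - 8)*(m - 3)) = m^2 - 11*m + 24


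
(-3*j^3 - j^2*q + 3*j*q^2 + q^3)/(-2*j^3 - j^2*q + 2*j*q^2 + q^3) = (3*j + q)/(2*j + q)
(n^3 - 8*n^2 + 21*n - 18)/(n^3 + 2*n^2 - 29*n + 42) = (n - 3)/(n + 7)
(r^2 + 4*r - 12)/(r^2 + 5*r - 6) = (r - 2)/(r - 1)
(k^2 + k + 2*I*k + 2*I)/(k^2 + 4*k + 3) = (k + 2*I)/(k + 3)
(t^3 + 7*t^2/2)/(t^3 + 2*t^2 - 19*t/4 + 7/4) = 2*t^2/(2*t^2 - 3*t + 1)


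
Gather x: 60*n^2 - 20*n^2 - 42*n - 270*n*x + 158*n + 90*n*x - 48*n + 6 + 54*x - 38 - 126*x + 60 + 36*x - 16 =40*n^2 + 68*n + x*(-180*n - 36) + 12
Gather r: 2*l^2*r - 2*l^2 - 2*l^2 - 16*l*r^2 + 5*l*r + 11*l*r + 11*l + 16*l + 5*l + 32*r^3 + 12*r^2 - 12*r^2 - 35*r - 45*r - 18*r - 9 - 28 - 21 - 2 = -4*l^2 - 16*l*r^2 + 32*l + 32*r^3 + r*(2*l^2 + 16*l - 98) - 60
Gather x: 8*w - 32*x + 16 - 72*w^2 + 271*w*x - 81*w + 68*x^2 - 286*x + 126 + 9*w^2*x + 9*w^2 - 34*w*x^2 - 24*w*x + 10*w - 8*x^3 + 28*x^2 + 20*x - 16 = -63*w^2 - 63*w - 8*x^3 + x^2*(96 - 34*w) + x*(9*w^2 + 247*w - 298) + 126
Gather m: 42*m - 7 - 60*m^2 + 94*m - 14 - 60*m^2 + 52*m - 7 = -120*m^2 + 188*m - 28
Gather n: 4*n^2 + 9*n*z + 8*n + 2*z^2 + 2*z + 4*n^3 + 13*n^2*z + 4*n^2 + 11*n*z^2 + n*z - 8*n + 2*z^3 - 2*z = 4*n^3 + n^2*(13*z + 8) + n*(11*z^2 + 10*z) + 2*z^3 + 2*z^2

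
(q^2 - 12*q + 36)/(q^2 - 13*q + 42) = (q - 6)/(q - 7)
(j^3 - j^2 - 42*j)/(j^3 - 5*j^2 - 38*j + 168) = j/(j - 4)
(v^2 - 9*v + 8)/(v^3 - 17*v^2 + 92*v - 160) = (v - 1)/(v^2 - 9*v + 20)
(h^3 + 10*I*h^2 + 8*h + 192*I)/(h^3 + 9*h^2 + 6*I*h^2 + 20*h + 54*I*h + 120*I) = (h^2 + 4*I*h + 32)/(h^2 + 9*h + 20)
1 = 1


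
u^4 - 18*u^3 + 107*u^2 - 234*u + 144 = (u - 8)*(u - 6)*(u - 3)*(u - 1)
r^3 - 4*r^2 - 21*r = r*(r - 7)*(r + 3)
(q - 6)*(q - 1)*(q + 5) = q^3 - 2*q^2 - 29*q + 30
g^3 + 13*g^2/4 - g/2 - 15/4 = (g - 1)*(g + 5/4)*(g + 3)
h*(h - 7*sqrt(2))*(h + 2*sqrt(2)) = h^3 - 5*sqrt(2)*h^2 - 28*h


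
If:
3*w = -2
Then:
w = -2/3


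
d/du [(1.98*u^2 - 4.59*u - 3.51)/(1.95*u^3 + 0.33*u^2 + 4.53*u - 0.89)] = (-3.861*u^4 + 17.901*u^3 + 31.0176*u^2 - 1.2078*u + 19.9854)/(3.8025*u^6 + 1.287*u^5 + 17.7759*u^4 - 0.4812*u^3 + 19.9335*u^2 - 8.0634*u + 0.7921)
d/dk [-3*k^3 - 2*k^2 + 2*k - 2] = -9*k^2 - 4*k + 2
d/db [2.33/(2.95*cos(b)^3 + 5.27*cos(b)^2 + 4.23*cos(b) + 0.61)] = (20.6205*cos(b)^2 + 24.5582*cos(b) + 9.8559)*sin(b)/(2.95*cos(b)^3 + 5.27*cos(b)^2 + 4.23*cos(b) + 0.61)^2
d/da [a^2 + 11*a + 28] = 2*a + 11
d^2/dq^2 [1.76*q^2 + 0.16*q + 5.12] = 3.52000000000000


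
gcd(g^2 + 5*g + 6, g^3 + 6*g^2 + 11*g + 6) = g^2 + 5*g + 6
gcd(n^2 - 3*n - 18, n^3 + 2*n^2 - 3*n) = n + 3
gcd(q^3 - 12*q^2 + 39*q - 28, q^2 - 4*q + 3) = q - 1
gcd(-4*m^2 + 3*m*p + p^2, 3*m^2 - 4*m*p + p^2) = -m + p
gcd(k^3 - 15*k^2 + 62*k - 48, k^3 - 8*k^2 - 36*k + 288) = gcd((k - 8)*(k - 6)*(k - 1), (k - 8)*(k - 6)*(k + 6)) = k^2 - 14*k + 48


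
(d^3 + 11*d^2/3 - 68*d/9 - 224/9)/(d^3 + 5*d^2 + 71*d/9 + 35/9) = (3*d^2 + 4*d - 32)/(3*d^2 + 8*d + 5)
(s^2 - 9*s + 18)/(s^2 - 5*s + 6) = (s - 6)/(s - 2)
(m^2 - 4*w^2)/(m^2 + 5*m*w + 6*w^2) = (m - 2*w)/(m + 3*w)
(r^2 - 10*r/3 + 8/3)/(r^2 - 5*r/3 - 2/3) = (3*r - 4)/(3*r + 1)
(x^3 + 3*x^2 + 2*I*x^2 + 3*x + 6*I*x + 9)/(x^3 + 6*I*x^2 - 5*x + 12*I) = (x + 3)/(x + 4*I)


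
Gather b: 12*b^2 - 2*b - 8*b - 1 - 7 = 12*b^2 - 10*b - 8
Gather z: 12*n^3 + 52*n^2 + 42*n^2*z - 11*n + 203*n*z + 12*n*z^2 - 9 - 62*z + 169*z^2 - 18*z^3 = 12*n^3 + 52*n^2 - 11*n - 18*z^3 + z^2*(12*n + 169) + z*(42*n^2 + 203*n - 62) - 9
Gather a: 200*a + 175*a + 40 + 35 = 375*a + 75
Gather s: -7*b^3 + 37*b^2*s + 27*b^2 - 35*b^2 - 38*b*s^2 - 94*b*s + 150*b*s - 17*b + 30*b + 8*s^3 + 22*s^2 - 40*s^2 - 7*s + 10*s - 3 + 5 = -7*b^3 - 8*b^2 + 13*b + 8*s^3 + s^2*(-38*b - 18) + s*(37*b^2 + 56*b + 3) + 2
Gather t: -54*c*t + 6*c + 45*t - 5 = 6*c + t*(45 - 54*c) - 5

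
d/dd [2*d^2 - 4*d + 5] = 4*d - 4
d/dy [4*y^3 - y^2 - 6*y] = 12*y^2 - 2*y - 6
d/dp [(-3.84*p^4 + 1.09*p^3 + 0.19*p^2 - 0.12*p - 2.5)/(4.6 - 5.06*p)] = (58.2912*p^4 - 81.6868*p^3 + 14.0806*p^2 + 1.748*p - 13.202)/(25.6036*p^2 - 46.552*p + 21.16)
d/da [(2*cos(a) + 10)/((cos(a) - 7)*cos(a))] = 2*(sin(a) - 35*sin(a)/cos(a)^2 + 10*tan(a))/(cos(a) - 7)^2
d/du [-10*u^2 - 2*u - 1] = -20*u - 2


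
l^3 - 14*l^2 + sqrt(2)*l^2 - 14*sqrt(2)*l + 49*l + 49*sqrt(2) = (l - 7)^2*(l + sqrt(2))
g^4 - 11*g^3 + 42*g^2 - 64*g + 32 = (g - 4)^2*(g - 2)*(g - 1)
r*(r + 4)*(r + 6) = r^3 + 10*r^2 + 24*r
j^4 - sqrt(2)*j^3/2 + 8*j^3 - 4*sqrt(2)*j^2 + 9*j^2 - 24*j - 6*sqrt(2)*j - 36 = (j + 2)*(j + 6)*(j - 3*sqrt(2)/2)*(j + sqrt(2))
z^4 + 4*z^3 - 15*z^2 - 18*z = z*(z - 3)*(z + 1)*(z + 6)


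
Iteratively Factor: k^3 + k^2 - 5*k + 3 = (k - 1)*(k^2 + 2*k - 3) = (k - 1)^2*(k + 3)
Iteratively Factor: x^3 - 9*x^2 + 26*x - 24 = (x - 2)*(x^2 - 7*x + 12) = (x - 3)*(x - 2)*(x - 4)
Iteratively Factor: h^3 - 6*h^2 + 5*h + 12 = (h + 1)*(h^2 - 7*h + 12) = (h - 4)*(h + 1)*(h - 3)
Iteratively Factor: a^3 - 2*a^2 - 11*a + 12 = (a + 3)*(a^2 - 5*a + 4) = (a - 1)*(a + 3)*(a - 4)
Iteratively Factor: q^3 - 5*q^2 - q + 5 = (q - 1)*(q^2 - 4*q - 5) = (q - 5)*(q - 1)*(q + 1)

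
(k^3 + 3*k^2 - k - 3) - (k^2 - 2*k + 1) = k^3 + 2*k^2 + k - 4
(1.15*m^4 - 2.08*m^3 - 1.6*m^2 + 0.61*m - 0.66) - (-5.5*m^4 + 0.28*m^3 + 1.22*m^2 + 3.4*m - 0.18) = 6.65*m^4 - 2.36*m^3 - 2.82*m^2 - 2.79*m - 0.48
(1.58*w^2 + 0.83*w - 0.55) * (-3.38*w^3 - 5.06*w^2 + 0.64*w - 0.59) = -5.3404*w^5 - 10.8002*w^4 - 1.3296*w^3 + 2.382*w^2 - 0.8417*w + 0.3245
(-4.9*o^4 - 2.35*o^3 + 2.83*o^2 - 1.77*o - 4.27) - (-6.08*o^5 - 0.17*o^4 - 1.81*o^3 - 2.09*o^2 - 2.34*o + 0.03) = 6.08*o^5 - 4.73*o^4 - 0.54*o^3 + 4.92*o^2 + 0.57*o - 4.3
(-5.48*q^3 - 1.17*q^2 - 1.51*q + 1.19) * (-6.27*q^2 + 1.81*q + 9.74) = 34.3596*q^5 - 2.5829*q^4 - 46.0252*q^3 - 21.5902*q^2 - 12.5535*q + 11.5906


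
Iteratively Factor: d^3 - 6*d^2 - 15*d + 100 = (d - 5)*(d^2 - d - 20) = (d - 5)^2*(d + 4)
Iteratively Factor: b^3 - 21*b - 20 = (b + 4)*(b^2 - 4*b - 5) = (b - 5)*(b + 4)*(b + 1)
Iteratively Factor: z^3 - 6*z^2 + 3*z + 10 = (z - 2)*(z^2 - 4*z - 5) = (z - 5)*(z - 2)*(z + 1)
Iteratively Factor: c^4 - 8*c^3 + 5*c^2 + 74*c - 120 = (c - 5)*(c^3 - 3*c^2 - 10*c + 24) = (c - 5)*(c - 4)*(c^2 + c - 6) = (c - 5)*(c - 4)*(c + 3)*(c - 2)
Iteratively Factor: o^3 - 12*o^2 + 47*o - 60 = (o - 5)*(o^2 - 7*o + 12) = (o - 5)*(o - 3)*(o - 4)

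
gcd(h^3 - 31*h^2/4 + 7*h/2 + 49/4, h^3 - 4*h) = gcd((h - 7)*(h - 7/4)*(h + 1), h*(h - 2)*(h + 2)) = 1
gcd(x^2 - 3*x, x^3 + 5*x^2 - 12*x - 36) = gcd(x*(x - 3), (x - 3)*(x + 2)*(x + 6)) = x - 3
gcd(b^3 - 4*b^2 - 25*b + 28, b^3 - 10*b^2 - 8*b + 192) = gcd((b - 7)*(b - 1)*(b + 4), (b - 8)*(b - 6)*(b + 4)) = b + 4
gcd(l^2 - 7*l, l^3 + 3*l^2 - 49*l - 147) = l - 7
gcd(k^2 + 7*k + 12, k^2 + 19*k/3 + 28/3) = k + 4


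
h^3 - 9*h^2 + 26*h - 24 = (h - 4)*(h - 3)*(h - 2)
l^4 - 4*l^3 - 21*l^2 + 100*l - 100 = (l - 5)*(l - 2)^2*(l + 5)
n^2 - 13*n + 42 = (n - 7)*(n - 6)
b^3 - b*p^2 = b*(b - p)*(b + p)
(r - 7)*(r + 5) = r^2 - 2*r - 35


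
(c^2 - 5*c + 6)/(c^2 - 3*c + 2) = (c - 3)/(c - 1)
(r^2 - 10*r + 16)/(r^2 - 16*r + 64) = (r - 2)/(r - 8)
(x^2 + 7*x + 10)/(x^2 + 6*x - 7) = (x^2 + 7*x + 10)/(x^2 + 6*x - 7)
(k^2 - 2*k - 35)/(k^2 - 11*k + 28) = (k + 5)/(k - 4)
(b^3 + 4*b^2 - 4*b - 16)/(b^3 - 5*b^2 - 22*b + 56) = (b + 2)/(b - 7)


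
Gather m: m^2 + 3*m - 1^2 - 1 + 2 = m^2 + 3*m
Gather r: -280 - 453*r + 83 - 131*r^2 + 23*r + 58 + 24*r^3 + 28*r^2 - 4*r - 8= 24*r^3 - 103*r^2 - 434*r - 147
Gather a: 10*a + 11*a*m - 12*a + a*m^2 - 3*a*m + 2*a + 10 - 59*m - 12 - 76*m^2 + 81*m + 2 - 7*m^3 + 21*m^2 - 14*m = a*(m^2 + 8*m) - 7*m^3 - 55*m^2 + 8*m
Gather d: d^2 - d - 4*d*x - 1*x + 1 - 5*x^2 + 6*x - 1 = d^2 + d*(-4*x - 1) - 5*x^2 + 5*x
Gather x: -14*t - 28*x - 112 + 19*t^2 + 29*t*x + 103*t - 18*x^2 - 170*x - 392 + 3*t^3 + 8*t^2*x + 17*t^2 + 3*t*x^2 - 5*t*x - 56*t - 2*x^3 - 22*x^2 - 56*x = 3*t^3 + 36*t^2 + 33*t - 2*x^3 + x^2*(3*t - 40) + x*(8*t^2 + 24*t - 254) - 504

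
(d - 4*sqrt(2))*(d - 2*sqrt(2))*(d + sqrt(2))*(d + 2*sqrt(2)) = d^4 - 3*sqrt(2)*d^3 - 16*d^2 + 24*sqrt(2)*d + 64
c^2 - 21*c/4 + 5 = (c - 4)*(c - 5/4)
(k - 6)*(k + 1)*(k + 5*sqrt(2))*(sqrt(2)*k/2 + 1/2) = sqrt(2)*k^4/2 - 5*sqrt(2)*k^3/2 + 11*k^3/2 - 55*k^2/2 - sqrt(2)*k^2/2 - 33*k - 25*sqrt(2)*k/2 - 15*sqrt(2)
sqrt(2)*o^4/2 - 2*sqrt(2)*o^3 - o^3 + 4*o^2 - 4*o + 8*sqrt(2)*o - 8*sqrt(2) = (o - 2)^2*(o - 2*sqrt(2))*(sqrt(2)*o/2 + 1)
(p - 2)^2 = p^2 - 4*p + 4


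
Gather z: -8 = -8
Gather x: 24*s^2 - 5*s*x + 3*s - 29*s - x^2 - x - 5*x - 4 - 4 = 24*s^2 - 26*s - x^2 + x*(-5*s - 6) - 8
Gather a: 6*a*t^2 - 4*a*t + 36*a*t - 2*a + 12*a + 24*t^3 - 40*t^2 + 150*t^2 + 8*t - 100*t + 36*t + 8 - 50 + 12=a*(6*t^2 + 32*t + 10) + 24*t^3 + 110*t^2 - 56*t - 30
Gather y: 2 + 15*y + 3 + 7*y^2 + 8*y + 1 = 7*y^2 + 23*y + 6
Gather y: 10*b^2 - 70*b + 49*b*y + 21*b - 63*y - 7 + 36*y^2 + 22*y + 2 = 10*b^2 - 49*b + 36*y^2 + y*(49*b - 41) - 5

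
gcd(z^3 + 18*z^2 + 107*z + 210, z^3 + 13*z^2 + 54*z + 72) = z + 6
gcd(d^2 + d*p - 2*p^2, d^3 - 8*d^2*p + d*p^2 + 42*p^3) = d + 2*p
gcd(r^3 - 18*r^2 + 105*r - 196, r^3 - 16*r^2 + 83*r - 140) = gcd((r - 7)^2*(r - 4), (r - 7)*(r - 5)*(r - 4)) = r^2 - 11*r + 28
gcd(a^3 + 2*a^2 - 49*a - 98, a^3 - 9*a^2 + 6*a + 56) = a^2 - 5*a - 14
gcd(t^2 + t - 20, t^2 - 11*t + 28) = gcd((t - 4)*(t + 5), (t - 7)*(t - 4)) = t - 4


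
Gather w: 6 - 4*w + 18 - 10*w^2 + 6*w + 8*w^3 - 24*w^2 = 8*w^3 - 34*w^2 + 2*w + 24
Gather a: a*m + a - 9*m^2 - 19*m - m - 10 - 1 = a*(m + 1) - 9*m^2 - 20*m - 11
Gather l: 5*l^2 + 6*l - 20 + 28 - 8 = 5*l^2 + 6*l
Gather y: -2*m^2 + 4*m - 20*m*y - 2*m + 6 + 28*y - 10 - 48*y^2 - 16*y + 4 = -2*m^2 + 2*m - 48*y^2 + y*(12 - 20*m)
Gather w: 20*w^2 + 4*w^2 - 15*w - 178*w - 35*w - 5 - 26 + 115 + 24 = 24*w^2 - 228*w + 108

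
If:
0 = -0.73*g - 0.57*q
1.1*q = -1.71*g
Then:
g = 0.00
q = 0.00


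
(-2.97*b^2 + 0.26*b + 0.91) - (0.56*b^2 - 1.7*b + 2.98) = -3.53*b^2 + 1.96*b - 2.07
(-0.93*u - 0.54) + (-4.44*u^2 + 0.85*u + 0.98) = -4.44*u^2 - 0.0800000000000001*u + 0.44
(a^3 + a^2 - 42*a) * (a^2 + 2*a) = a^5 + 3*a^4 - 40*a^3 - 84*a^2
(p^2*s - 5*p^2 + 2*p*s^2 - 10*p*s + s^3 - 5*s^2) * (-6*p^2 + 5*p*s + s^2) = -6*p^4*s + 30*p^4 - 7*p^3*s^2 + 35*p^3*s + 5*p^2*s^3 - 25*p^2*s^2 + 7*p*s^4 - 35*p*s^3 + s^5 - 5*s^4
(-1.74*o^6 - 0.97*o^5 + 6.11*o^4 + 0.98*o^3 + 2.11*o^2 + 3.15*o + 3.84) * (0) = 0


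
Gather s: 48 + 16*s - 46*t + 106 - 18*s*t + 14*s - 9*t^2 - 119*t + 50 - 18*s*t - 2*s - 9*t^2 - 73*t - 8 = s*(28 - 36*t) - 18*t^2 - 238*t + 196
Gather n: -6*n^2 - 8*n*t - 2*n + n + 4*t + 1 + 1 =-6*n^2 + n*(-8*t - 1) + 4*t + 2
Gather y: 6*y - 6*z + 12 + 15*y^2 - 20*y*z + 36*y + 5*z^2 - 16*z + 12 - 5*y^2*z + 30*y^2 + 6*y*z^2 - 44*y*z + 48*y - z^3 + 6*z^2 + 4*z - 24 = y^2*(45 - 5*z) + y*(6*z^2 - 64*z + 90) - z^3 + 11*z^2 - 18*z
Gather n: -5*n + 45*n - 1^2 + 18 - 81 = 40*n - 64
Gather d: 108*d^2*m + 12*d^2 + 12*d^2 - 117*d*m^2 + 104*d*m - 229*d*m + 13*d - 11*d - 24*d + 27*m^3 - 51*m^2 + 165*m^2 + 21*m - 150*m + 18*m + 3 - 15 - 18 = d^2*(108*m + 24) + d*(-117*m^2 - 125*m - 22) + 27*m^3 + 114*m^2 - 111*m - 30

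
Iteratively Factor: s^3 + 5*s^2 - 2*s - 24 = (s + 3)*(s^2 + 2*s - 8) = (s - 2)*(s + 3)*(s + 4)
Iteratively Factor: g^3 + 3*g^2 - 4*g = (g - 1)*(g^2 + 4*g) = (g - 1)*(g + 4)*(g)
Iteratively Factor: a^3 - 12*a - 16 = (a - 4)*(a^2 + 4*a + 4) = (a - 4)*(a + 2)*(a + 2)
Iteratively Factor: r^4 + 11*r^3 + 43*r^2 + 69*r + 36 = (r + 1)*(r^3 + 10*r^2 + 33*r + 36) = (r + 1)*(r + 3)*(r^2 + 7*r + 12) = (r + 1)*(r + 3)^2*(r + 4)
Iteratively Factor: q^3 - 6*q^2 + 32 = (q - 4)*(q^2 - 2*q - 8) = (q - 4)^2*(q + 2)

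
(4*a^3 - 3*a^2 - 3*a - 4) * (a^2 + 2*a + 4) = 4*a^5 + 5*a^4 + 7*a^3 - 22*a^2 - 20*a - 16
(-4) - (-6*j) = 6*j - 4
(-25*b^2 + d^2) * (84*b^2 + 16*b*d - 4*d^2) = -2100*b^4 - 400*b^3*d + 184*b^2*d^2 + 16*b*d^3 - 4*d^4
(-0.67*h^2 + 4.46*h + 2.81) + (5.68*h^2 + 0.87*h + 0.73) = 5.01*h^2 + 5.33*h + 3.54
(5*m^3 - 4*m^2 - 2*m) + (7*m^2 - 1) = 5*m^3 + 3*m^2 - 2*m - 1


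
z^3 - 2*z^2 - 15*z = z*(z - 5)*(z + 3)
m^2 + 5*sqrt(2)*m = m*(m + 5*sqrt(2))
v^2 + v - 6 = (v - 2)*(v + 3)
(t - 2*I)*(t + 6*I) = t^2 + 4*I*t + 12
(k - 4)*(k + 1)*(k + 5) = k^3 + 2*k^2 - 19*k - 20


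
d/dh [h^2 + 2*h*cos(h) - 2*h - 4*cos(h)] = -2*h*sin(h) + 2*h + 4*sin(h) + 2*cos(h) - 2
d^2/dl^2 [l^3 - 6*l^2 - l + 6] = 6*l - 12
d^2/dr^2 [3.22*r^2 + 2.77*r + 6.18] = 6.44000000000000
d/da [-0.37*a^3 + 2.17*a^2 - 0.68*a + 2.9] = -1.11*a^2 + 4.34*a - 0.68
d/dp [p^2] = 2*p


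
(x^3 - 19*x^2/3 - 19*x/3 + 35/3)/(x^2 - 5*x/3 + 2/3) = (3*x^2 - 16*x - 35)/(3*x - 2)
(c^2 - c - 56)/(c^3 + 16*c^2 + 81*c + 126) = (c - 8)/(c^2 + 9*c + 18)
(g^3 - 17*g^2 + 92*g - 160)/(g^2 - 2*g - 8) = (g^2 - 13*g + 40)/(g + 2)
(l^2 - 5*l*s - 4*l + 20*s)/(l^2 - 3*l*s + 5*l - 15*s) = (l^2 - 5*l*s - 4*l + 20*s)/(l^2 - 3*l*s + 5*l - 15*s)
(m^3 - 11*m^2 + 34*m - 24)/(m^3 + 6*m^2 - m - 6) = (m^2 - 10*m + 24)/(m^2 + 7*m + 6)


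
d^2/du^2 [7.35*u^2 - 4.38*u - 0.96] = 14.7000000000000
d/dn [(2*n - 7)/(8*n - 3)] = 50/(8*n - 3)^2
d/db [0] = 0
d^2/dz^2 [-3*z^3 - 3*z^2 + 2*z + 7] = -18*z - 6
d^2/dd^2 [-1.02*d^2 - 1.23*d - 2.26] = -2.04000000000000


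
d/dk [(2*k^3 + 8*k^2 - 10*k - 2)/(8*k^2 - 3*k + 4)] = 2*(8*k^4 - 6*k^3 + 40*k^2 + 48*k - 23)/(64*k^4 - 48*k^3 + 73*k^2 - 24*k + 16)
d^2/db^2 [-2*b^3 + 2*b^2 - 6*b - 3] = 4 - 12*b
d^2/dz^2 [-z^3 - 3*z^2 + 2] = -6*z - 6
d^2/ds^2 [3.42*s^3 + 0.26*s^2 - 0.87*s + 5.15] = 20.52*s + 0.52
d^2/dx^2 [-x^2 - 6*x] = -2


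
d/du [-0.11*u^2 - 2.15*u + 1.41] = -0.22*u - 2.15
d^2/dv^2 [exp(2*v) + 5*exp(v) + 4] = (4*exp(v) + 5)*exp(v)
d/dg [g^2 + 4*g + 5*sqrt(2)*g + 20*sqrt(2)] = 2*g + 4 + 5*sqrt(2)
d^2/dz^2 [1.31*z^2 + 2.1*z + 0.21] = 2.62000000000000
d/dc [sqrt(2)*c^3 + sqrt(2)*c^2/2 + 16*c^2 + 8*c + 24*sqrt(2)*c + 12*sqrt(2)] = 3*sqrt(2)*c^2 + sqrt(2)*c + 32*c + 8 + 24*sqrt(2)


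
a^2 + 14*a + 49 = (a + 7)^2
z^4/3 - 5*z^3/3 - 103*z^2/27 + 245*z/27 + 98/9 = (z/3 + 1/3)*(z - 6)*(z - 7/3)*(z + 7/3)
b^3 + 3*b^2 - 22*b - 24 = (b - 4)*(b + 1)*(b + 6)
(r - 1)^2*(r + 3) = r^3 + r^2 - 5*r + 3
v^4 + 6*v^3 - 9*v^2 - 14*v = v*(v - 2)*(v + 1)*(v + 7)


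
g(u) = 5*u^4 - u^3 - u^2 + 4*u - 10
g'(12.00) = 34108.00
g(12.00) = 101846.00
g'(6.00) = 4204.00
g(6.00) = 6242.00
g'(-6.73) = -6214.84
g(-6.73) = 10479.84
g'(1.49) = 60.52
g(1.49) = 15.08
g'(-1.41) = -55.21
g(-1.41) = 4.94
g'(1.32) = 42.13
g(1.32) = 6.42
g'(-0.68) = -2.32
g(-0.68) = -11.80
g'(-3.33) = -761.13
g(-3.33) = 617.34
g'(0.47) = 4.47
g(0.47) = -8.20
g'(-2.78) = -443.32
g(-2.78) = 291.28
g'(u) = 20*u^3 - 3*u^2 - 2*u + 4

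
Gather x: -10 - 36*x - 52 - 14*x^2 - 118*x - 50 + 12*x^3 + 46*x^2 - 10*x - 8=12*x^3 + 32*x^2 - 164*x - 120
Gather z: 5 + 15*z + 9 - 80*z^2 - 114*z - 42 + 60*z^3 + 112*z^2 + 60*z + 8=60*z^3 + 32*z^2 - 39*z - 20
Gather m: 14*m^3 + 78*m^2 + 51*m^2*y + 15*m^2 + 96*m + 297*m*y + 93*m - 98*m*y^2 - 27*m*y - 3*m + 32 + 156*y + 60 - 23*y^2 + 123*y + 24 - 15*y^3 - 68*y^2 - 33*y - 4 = 14*m^3 + m^2*(51*y + 93) + m*(-98*y^2 + 270*y + 186) - 15*y^3 - 91*y^2 + 246*y + 112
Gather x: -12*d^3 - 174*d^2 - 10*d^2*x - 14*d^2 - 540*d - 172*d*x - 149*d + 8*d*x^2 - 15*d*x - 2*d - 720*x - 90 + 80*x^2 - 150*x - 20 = -12*d^3 - 188*d^2 - 691*d + x^2*(8*d + 80) + x*(-10*d^2 - 187*d - 870) - 110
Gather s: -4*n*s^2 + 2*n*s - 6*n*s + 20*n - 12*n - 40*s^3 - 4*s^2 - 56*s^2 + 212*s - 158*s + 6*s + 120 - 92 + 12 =8*n - 40*s^3 + s^2*(-4*n - 60) + s*(60 - 4*n) + 40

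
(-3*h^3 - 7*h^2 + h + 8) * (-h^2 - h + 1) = 3*h^5 + 10*h^4 + 3*h^3 - 16*h^2 - 7*h + 8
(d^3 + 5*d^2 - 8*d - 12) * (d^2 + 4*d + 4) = d^5 + 9*d^4 + 16*d^3 - 24*d^2 - 80*d - 48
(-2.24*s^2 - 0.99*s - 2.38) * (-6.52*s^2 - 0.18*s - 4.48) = 14.6048*s^4 + 6.858*s^3 + 25.731*s^2 + 4.8636*s + 10.6624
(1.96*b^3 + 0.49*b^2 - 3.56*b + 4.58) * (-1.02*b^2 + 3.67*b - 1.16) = -1.9992*b^5 + 6.6934*b^4 + 3.1559*b^3 - 18.3052*b^2 + 20.9382*b - 5.3128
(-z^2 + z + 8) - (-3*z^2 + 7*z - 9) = 2*z^2 - 6*z + 17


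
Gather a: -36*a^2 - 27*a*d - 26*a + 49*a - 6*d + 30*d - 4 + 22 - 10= -36*a^2 + a*(23 - 27*d) + 24*d + 8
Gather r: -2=-2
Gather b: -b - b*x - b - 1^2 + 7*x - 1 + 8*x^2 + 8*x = b*(-x - 2) + 8*x^2 + 15*x - 2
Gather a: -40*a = -40*a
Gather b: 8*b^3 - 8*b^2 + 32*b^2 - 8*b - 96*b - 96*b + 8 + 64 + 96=8*b^3 + 24*b^2 - 200*b + 168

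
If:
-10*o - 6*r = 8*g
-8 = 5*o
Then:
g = 2 - 3*r/4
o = -8/5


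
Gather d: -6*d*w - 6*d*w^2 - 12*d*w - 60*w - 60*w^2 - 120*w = d*(-6*w^2 - 18*w) - 60*w^2 - 180*w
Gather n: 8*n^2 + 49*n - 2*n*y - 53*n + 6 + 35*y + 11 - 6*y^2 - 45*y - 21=8*n^2 + n*(-2*y - 4) - 6*y^2 - 10*y - 4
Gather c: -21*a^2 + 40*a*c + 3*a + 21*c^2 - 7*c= -21*a^2 + 3*a + 21*c^2 + c*(40*a - 7)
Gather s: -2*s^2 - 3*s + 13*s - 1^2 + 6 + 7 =-2*s^2 + 10*s + 12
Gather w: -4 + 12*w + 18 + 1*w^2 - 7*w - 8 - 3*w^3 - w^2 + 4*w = -3*w^3 + 9*w + 6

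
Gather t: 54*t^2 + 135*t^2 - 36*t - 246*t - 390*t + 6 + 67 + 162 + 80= 189*t^2 - 672*t + 315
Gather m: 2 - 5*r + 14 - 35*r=16 - 40*r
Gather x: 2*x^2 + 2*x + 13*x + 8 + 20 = 2*x^2 + 15*x + 28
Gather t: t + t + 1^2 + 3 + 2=2*t + 6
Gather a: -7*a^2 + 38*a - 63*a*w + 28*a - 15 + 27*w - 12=-7*a^2 + a*(66 - 63*w) + 27*w - 27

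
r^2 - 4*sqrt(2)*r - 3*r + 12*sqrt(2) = (r - 3)*(r - 4*sqrt(2))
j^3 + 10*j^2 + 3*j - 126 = (j - 3)*(j + 6)*(j + 7)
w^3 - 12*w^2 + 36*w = w*(w - 6)^2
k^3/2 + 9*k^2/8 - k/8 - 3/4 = (k/2 + 1)*(k - 3/4)*(k + 1)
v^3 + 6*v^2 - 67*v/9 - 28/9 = (v - 4/3)*(v + 1/3)*(v + 7)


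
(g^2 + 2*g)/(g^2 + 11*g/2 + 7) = 2*g/(2*g + 7)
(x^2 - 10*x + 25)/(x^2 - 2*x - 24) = (-x^2 + 10*x - 25)/(-x^2 + 2*x + 24)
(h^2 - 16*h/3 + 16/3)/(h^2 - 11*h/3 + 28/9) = 3*(h - 4)/(3*h - 7)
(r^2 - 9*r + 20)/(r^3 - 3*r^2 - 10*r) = (r - 4)/(r*(r + 2))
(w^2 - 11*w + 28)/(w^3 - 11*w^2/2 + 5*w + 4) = 2*(w - 7)/(2*w^2 - 3*w - 2)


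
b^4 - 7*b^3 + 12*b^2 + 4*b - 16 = (b - 4)*(b - 2)^2*(b + 1)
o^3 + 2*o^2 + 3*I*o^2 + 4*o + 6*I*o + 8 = (o + 2)*(o - I)*(o + 4*I)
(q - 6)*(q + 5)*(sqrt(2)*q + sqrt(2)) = sqrt(2)*q^3 - 31*sqrt(2)*q - 30*sqrt(2)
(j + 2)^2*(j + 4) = j^3 + 8*j^2 + 20*j + 16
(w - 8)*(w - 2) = w^2 - 10*w + 16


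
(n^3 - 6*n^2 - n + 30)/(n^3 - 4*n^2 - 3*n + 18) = (n - 5)/(n - 3)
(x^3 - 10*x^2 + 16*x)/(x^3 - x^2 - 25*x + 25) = x*(x^2 - 10*x + 16)/(x^3 - x^2 - 25*x + 25)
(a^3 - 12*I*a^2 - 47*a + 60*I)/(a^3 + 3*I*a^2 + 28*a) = (a^2 - 8*I*a - 15)/(a*(a + 7*I))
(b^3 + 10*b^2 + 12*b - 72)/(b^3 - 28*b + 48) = (b + 6)/(b - 4)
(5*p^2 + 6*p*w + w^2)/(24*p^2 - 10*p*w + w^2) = (5*p^2 + 6*p*w + w^2)/(24*p^2 - 10*p*w + w^2)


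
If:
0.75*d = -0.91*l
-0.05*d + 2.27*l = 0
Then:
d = 0.00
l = 0.00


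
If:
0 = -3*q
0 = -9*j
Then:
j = 0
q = 0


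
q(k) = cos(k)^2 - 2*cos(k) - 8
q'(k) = -2*sin(k)*cos(k) + 2*sin(k)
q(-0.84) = -8.89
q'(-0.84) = -0.50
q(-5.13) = -8.65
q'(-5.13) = 1.09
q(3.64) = -5.47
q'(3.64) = -1.80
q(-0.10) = -9.00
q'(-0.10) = -0.00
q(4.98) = -8.46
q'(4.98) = -1.42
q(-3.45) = -5.19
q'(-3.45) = 1.19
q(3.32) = -5.06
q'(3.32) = -0.70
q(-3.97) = -6.19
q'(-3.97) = 2.47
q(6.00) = -9.00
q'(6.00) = -0.02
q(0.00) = -9.00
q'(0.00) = 0.00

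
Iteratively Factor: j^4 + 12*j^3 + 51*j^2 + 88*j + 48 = (j + 4)*(j^3 + 8*j^2 + 19*j + 12) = (j + 3)*(j + 4)*(j^2 + 5*j + 4) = (j + 3)*(j + 4)^2*(j + 1)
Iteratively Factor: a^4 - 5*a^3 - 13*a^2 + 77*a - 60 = (a - 1)*(a^3 - 4*a^2 - 17*a + 60) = (a - 5)*(a - 1)*(a^2 + a - 12) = (a - 5)*(a - 3)*(a - 1)*(a + 4)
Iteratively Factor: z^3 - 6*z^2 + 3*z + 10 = (z - 5)*(z^2 - z - 2) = (z - 5)*(z + 1)*(z - 2)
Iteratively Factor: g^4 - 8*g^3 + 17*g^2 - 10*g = (g - 1)*(g^3 - 7*g^2 + 10*g) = (g - 2)*(g - 1)*(g^2 - 5*g) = g*(g - 2)*(g - 1)*(g - 5)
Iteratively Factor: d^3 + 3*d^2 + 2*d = (d)*(d^2 + 3*d + 2) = d*(d + 2)*(d + 1)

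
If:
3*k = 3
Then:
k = 1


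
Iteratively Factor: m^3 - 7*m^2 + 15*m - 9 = (m - 1)*(m^2 - 6*m + 9) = (m - 3)*(m - 1)*(m - 3)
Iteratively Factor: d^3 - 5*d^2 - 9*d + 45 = (d - 5)*(d^2 - 9) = (d - 5)*(d + 3)*(d - 3)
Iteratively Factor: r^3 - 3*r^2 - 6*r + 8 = (r + 2)*(r^2 - 5*r + 4) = (r - 4)*(r + 2)*(r - 1)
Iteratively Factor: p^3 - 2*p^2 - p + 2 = (p - 1)*(p^2 - p - 2) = (p - 2)*(p - 1)*(p + 1)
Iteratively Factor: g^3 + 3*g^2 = (g + 3)*(g^2) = g*(g + 3)*(g)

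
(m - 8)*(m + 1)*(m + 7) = m^3 - 57*m - 56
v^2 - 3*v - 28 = (v - 7)*(v + 4)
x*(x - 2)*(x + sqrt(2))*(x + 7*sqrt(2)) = x^4 - 2*x^3 + 8*sqrt(2)*x^3 - 16*sqrt(2)*x^2 + 14*x^2 - 28*x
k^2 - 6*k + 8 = (k - 4)*(k - 2)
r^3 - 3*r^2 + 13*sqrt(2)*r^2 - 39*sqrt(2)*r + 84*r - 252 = (r - 3)*(r + 6*sqrt(2))*(r + 7*sqrt(2))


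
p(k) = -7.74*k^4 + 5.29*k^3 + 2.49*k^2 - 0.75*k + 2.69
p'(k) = -30.96*k^3 + 15.87*k^2 + 4.98*k - 0.75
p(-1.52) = -50.31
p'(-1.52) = 137.07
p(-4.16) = -2649.94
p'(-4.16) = 2482.02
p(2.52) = -210.87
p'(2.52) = -382.87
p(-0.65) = 1.40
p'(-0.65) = 11.22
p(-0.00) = 2.69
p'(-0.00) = -0.75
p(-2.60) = -425.20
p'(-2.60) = 637.74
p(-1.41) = -36.72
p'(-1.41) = 110.57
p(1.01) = 1.87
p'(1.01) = -11.43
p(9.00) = -46728.10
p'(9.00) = -21240.30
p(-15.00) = -409117.06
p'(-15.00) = 107985.30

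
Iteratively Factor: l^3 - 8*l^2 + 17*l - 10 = (l - 5)*(l^2 - 3*l + 2) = (l - 5)*(l - 1)*(l - 2)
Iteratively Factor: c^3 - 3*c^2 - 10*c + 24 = (c + 3)*(c^2 - 6*c + 8) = (c - 2)*(c + 3)*(c - 4)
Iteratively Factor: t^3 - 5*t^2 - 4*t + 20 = (t + 2)*(t^2 - 7*t + 10) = (t - 2)*(t + 2)*(t - 5)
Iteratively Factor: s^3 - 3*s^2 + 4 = (s - 2)*(s^2 - s - 2) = (s - 2)*(s + 1)*(s - 2)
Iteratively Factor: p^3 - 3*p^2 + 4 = (p - 2)*(p^2 - p - 2) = (p - 2)^2*(p + 1)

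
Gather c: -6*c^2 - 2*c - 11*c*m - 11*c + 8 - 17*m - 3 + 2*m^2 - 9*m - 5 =-6*c^2 + c*(-11*m - 13) + 2*m^2 - 26*m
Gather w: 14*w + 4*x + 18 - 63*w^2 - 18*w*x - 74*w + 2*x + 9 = -63*w^2 + w*(-18*x - 60) + 6*x + 27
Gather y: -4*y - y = -5*y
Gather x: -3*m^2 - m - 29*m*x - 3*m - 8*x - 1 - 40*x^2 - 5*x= -3*m^2 - 4*m - 40*x^2 + x*(-29*m - 13) - 1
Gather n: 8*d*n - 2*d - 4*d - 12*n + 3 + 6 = -6*d + n*(8*d - 12) + 9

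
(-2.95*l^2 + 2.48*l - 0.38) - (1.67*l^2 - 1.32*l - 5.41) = -4.62*l^2 + 3.8*l + 5.03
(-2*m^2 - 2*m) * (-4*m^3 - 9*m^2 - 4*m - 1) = 8*m^5 + 26*m^4 + 26*m^3 + 10*m^2 + 2*m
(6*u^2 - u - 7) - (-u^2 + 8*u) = 7*u^2 - 9*u - 7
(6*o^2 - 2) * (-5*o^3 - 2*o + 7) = -30*o^5 - 2*o^3 + 42*o^2 + 4*o - 14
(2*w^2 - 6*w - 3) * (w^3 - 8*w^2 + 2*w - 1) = 2*w^5 - 22*w^4 + 49*w^3 + 10*w^2 + 3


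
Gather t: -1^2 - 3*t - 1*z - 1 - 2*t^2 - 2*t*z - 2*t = -2*t^2 + t*(-2*z - 5) - z - 2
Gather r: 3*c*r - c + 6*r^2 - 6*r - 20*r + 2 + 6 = -c + 6*r^2 + r*(3*c - 26) + 8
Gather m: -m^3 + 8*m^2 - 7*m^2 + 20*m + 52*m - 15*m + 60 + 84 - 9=-m^3 + m^2 + 57*m + 135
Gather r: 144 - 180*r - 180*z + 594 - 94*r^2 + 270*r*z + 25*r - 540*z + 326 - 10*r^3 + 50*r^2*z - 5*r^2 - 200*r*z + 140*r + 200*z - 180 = -10*r^3 + r^2*(50*z - 99) + r*(70*z - 15) - 520*z + 884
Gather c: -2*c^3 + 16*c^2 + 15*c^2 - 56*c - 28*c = -2*c^3 + 31*c^2 - 84*c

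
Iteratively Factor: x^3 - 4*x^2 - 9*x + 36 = (x - 3)*(x^2 - x - 12) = (x - 4)*(x - 3)*(x + 3)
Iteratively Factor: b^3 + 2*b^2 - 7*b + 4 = (b - 1)*(b^2 + 3*b - 4) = (b - 1)^2*(b + 4)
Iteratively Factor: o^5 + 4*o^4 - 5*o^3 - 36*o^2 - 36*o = (o - 3)*(o^4 + 7*o^3 + 16*o^2 + 12*o) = (o - 3)*(o + 3)*(o^3 + 4*o^2 + 4*o) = (o - 3)*(o + 2)*(o + 3)*(o^2 + 2*o) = o*(o - 3)*(o + 2)*(o + 3)*(o + 2)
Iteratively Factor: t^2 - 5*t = (t - 5)*(t)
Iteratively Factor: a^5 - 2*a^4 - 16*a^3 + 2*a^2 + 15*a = (a - 5)*(a^4 + 3*a^3 - a^2 - 3*a) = a*(a - 5)*(a^3 + 3*a^2 - a - 3) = a*(a - 5)*(a - 1)*(a^2 + 4*a + 3) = a*(a - 5)*(a - 1)*(a + 1)*(a + 3)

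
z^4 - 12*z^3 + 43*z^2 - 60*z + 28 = (z - 7)*(z - 2)^2*(z - 1)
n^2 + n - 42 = (n - 6)*(n + 7)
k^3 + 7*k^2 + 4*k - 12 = (k - 1)*(k + 2)*(k + 6)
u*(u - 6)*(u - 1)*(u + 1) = u^4 - 6*u^3 - u^2 + 6*u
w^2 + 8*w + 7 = (w + 1)*(w + 7)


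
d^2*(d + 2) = d^3 + 2*d^2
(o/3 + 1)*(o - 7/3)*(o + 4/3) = o^3/3 + 2*o^2/3 - 55*o/27 - 28/9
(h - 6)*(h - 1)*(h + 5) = h^3 - 2*h^2 - 29*h + 30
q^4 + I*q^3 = q^3*(q + I)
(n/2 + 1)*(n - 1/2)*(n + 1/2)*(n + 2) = n^4/2 + 2*n^3 + 15*n^2/8 - n/2 - 1/2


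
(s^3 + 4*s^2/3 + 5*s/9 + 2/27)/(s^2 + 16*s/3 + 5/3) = (s^2 + s + 2/9)/(s + 5)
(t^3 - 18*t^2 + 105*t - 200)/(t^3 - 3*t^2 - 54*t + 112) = (t^2 - 10*t + 25)/(t^2 + 5*t - 14)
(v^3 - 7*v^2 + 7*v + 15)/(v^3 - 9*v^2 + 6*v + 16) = (v^2 - 8*v + 15)/(v^2 - 10*v + 16)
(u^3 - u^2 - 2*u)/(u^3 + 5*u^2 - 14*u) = (u + 1)/(u + 7)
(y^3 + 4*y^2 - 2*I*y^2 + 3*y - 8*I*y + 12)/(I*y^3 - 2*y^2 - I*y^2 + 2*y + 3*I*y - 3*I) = (-I*y^3 + y^2*(-2 - 4*I) + y*(-8 - 3*I) - 12*I)/(y^3 + y^2*(-1 + 2*I) + y*(3 - 2*I) - 3)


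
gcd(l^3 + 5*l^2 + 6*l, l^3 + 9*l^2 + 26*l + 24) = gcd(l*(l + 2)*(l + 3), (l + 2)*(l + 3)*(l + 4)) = l^2 + 5*l + 6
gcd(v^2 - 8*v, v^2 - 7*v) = v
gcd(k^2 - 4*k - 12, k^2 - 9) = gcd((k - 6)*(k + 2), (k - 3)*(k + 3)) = 1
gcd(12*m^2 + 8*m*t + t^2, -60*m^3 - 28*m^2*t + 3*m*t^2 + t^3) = 12*m^2 + 8*m*t + t^2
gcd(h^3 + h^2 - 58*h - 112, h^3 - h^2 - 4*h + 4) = h + 2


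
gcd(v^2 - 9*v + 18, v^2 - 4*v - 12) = v - 6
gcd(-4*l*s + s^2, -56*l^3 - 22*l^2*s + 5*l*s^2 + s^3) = -4*l + s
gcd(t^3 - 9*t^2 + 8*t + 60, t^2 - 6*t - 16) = t + 2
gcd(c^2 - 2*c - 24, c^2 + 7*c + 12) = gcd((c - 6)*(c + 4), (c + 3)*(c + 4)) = c + 4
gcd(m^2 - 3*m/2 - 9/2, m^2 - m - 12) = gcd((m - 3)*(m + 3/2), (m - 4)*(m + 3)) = 1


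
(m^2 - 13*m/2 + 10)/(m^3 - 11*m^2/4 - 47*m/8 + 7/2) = 4*(2*m - 5)/(8*m^2 + 10*m - 7)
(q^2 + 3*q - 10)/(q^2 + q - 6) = (q + 5)/(q + 3)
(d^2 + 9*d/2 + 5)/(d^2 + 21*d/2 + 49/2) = (2*d^2 + 9*d + 10)/(2*d^2 + 21*d + 49)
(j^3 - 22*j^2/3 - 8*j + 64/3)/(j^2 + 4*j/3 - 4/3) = (3*j^2 - 28*j + 32)/(3*j - 2)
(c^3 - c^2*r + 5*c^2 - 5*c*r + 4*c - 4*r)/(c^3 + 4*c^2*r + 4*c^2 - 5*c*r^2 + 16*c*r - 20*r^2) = (c + 1)/(c + 5*r)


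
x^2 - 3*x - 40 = (x - 8)*(x + 5)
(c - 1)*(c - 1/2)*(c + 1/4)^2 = c^4 - c^3 - 3*c^2/16 + 5*c/32 + 1/32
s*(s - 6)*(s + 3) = s^3 - 3*s^2 - 18*s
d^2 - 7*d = d*(d - 7)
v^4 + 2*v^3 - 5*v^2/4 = v^2*(v - 1/2)*(v + 5/2)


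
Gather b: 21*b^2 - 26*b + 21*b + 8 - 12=21*b^2 - 5*b - 4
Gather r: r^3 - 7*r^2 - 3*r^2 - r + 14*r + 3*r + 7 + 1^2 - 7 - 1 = r^3 - 10*r^2 + 16*r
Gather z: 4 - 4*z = 4 - 4*z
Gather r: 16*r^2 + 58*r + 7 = 16*r^2 + 58*r + 7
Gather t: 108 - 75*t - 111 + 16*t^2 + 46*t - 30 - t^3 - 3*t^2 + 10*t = -t^3 + 13*t^2 - 19*t - 33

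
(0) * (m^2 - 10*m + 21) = 0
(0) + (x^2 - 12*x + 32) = x^2 - 12*x + 32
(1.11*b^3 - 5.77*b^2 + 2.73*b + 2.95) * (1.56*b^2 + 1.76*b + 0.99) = 1.7316*b^5 - 7.0476*b^4 - 4.7975*b^3 + 3.6945*b^2 + 7.8947*b + 2.9205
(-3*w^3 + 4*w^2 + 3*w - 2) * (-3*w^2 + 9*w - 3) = 9*w^5 - 39*w^4 + 36*w^3 + 21*w^2 - 27*w + 6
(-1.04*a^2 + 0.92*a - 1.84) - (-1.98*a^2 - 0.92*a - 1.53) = 0.94*a^2 + 1.84*a - 0.31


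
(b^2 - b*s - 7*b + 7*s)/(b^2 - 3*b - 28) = (b - s)/(b + 4)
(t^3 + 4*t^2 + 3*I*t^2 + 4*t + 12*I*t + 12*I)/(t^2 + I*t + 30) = (t^3 + t^2*(4 + 3*I) + t*(4 + 12*I) + 12*I)/(t^2 + I*t + 30)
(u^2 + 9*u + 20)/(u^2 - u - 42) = (u^2 + 9*u + 20)/(u^2 - u - 42)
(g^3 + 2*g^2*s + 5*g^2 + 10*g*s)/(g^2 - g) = (g^2 + 2*g*s + 5*g + 10*s)/(g - 1)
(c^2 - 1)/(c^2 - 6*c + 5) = (c + 1)/(c - 5)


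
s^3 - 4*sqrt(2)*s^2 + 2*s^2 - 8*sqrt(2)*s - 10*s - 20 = (s + 2)*(s - 5*sqrt(2))*(s + sqrt(2))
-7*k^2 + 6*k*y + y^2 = (-k + y)*(7*k + y)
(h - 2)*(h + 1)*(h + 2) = h^3 + h^2 - 4*h - 4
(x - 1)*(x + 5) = x^2 + 4*x - 5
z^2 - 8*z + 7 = (z - 7)*(z - 1)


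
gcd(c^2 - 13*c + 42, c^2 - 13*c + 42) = c^2 - 13*c + 42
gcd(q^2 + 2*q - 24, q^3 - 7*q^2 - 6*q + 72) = q - 4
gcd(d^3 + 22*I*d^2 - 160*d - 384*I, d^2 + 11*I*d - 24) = d + 8*I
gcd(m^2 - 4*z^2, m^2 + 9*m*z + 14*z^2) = m + 2*z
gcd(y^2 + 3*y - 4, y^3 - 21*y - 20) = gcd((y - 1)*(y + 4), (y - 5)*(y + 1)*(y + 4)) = y + 4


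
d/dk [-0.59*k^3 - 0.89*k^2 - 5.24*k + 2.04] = -1.77*k^2 - 1.78*k - 5.24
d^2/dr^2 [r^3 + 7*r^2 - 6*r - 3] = 6*r + 14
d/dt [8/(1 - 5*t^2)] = 80*t/(5*t^2 - 1)^2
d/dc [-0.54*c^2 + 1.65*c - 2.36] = 1.65 - 1.08*c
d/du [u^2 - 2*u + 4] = 2*u - 2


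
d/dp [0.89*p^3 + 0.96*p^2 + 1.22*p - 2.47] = 2.67*p^2 + 1.92*p + 1.22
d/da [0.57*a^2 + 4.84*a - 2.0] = 1.14*a + 4.84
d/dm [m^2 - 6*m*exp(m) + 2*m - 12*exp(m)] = -6*m*exp(m) + 2*m - 18*exp(m) + 2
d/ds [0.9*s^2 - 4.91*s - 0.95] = 1.8*s - 4.91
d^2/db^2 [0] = 0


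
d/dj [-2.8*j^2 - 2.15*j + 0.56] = -5.6*j - 2.15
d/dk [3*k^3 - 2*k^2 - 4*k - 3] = 9*k^2 - 4*k - 4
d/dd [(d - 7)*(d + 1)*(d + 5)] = 3*d^2 - 2*d - 37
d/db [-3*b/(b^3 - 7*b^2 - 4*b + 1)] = 3*(2*b^3 - 7*b^2 - 1)/(b^6 - 14*b^5 + 41*b^4 + 58*b^3 + 2*b^2 - 8*b + 1)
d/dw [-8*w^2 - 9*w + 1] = -16*w - 9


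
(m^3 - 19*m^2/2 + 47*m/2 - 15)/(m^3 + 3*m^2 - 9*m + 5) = (m^2 - 17*m/2 + 15)/(m^2 + 4*m - 5)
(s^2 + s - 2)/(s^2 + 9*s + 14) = (s - 1)/(s + 7)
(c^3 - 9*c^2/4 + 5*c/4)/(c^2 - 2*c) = (4*c^2 - 9*c + 5)/(4*(c - 2))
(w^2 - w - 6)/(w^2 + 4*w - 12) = (w^2 - w - 6)/(w^2 + 4*w - 12)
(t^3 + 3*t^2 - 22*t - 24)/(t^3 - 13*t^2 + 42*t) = (t^3 + 3*t^2 - 22*t - 24)/(t*(t^2 - 13*t + 42))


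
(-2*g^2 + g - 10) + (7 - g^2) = -3*g^2 + g - 3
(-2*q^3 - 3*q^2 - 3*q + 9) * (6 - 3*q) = 6*q^4 - 3*q^3 - 9*q^2 - 45*q + 54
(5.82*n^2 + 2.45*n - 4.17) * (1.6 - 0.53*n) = -3.0846*n^3 + 8.0135*n^2 + 6.1301*n - 6.672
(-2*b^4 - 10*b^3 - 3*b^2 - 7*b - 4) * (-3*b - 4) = 6*b^5 + 38*b^4 + 49*b^3 + 33*b^2 + 40*b + 16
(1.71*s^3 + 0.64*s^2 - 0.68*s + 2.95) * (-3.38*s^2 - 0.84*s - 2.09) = -5.7798*s^5 - 3.5996*s^4 - 1.8131*s^3 - 10.7374*s^2 - 1.0568*s - 6.1655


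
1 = 1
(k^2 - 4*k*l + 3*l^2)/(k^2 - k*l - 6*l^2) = (k - l)/(k + 2*l)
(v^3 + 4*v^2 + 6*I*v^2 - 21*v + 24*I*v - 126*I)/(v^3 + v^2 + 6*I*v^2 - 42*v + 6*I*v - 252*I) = (v - 3)/(v - 6)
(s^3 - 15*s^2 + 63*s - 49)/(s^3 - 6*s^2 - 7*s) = (s^2 - 8*s + 7)/(s*(s + 1))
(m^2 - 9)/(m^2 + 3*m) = (m - 3)/m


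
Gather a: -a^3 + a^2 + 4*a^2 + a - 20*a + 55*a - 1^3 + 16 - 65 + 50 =-a^3 + 5*a^2 + 36*a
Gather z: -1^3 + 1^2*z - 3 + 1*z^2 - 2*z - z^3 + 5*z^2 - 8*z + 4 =-z^3 + 6*z^2 - 9*z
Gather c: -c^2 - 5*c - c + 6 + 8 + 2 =-c^2 - 6*c + 16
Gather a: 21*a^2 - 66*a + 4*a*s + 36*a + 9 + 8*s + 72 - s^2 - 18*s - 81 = 21*a^2 + a*(4*s - 30) - s^2 - 10*s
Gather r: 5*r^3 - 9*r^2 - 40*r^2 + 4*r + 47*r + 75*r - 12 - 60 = 5*r^3 - 49*r^2 + 126*r - 72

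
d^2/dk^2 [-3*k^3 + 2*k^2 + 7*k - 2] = 4 - 18*k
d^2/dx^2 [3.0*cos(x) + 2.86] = -3.0*cos(x)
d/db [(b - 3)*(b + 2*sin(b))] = b + (b - 3)*(2*cos(b) + 1) + 2*sin(b)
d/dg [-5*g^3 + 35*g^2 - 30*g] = -15*g^2 + 70*g - 30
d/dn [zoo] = 0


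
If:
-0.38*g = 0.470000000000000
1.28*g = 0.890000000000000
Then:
No Solution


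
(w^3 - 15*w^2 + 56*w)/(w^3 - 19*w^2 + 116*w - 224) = w/(w - 4)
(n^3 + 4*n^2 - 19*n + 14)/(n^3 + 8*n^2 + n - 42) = (n - 1)/(n + 3)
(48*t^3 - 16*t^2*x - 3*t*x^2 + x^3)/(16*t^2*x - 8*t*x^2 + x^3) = (-12*t^2 + t*x + x^2)/(x*(-4*t + x))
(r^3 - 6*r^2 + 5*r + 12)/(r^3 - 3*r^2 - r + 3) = (r - 4)/(r - 1)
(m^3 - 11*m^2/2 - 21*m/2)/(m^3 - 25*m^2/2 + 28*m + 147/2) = m/(m - 7)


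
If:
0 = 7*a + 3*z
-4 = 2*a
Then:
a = -2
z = 14/3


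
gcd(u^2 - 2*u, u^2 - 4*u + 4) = u - 2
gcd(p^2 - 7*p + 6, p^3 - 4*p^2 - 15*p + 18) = p^2 - 7*p + 6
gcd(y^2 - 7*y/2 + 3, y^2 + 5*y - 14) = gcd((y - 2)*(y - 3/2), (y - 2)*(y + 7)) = y - 2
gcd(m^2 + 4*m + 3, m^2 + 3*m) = m + 3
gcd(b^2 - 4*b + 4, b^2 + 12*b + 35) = 1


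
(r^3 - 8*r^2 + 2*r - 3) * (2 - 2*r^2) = -2*r^5 + 16*r^4 - 2*r^3 - 10*r^2 + 4*r - 6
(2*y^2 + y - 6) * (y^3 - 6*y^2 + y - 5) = 2*y^5 - 11*y^4 - 10*y^3 + 27*y^2 - 11*y + 30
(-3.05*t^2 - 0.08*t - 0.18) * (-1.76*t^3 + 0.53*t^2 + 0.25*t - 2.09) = 5.368*t^5 - 1.4757*t^4 - 0.4881*t^3 + 6.2591*t^2 + 0.1222*t + 0.3762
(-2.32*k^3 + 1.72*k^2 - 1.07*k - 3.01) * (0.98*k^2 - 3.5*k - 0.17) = -2.2736*k^5 + 9.8056*k^4 - 6.6742*k^3 + 0.502800000000001*k^2 + 10.7169*k + 0.5117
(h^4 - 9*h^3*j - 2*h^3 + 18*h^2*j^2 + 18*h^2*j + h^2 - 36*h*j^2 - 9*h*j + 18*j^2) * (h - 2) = h^5 - 9*h^4*j - 4*h^4 + 18*h^3*j^2 + 36*h^3*j + 5*h^3 - 72*h^2*j^2 - 45*h^2*j - 2*h^2 + 90*h*j^2 + 18*h*j - 36*j^2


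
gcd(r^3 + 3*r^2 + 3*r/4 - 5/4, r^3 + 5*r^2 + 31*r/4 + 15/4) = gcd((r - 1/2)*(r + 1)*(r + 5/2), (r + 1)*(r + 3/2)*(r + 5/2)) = r^2 + 7*r/2 + 5/2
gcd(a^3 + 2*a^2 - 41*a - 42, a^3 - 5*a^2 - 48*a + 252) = a^2 + a - 42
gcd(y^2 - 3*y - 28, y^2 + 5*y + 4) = y + 4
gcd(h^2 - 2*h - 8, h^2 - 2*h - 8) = h^2 - 2*h - 8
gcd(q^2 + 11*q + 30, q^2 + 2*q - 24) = q + 6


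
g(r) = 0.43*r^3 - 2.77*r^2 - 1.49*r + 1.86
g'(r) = 1.29*r^2 - 5.54*r - 1.49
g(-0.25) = 2.05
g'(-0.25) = -0.02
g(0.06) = 1.76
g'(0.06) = -1.82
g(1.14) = -2.80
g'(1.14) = -6.13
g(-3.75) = -54.18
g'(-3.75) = 37.43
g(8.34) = 46.20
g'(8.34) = 42.03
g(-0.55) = 1.77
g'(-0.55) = 1.95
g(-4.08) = -67.38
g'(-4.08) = 42.59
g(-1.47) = -3.30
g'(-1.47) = 9.44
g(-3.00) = -30.21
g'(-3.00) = 26.74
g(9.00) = 77.55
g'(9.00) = 53.14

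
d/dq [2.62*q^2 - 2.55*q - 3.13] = 5.24*q - 2.55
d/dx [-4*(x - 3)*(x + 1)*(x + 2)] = 28 - 12*x^2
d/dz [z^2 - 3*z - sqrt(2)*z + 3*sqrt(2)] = 2*z - 3 - sqrt(2)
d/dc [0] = 0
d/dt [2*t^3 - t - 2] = 6*t^2 - 1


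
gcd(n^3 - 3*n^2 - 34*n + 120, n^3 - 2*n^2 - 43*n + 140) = n^2 - 9*n + 20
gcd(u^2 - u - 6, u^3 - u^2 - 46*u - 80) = u + 2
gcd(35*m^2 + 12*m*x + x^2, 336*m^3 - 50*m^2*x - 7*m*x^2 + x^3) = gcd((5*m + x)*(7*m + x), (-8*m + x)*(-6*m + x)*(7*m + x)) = 7*m + x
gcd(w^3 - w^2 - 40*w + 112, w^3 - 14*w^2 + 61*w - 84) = w - 4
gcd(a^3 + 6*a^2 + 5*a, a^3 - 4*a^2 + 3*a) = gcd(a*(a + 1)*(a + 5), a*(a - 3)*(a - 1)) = a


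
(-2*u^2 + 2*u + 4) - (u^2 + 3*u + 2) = -3*u^2 - u + 2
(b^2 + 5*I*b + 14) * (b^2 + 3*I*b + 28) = b^4 + 8*I*b^3 + 27*b^2 + 182*I*b + 392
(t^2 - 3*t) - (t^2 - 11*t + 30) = 8*t - 30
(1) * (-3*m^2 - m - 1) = -3*m^2 - m - 1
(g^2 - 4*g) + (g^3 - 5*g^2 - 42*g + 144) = g^3 - 4*g^2 - 46*g + 144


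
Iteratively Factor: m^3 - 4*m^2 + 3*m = (m)*(m^2 - 4*m + 3) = m*(m - 1)*(m - 3)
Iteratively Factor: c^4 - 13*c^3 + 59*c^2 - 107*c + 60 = (c - 3)*(c^3 - 10*c^2 + 29*c - 20) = (c - 5)*(c - 3)*(c^2 - 5*c + 4) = (c - 5)*(c - 4)*(c - 3)*(c - 1)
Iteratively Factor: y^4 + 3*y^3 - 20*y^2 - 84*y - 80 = (y - 5)*(y^3 + 8*y^2 + 20*y + 16) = (y - 5)*(y + 4)*(y^2 + 4*y + 4) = (y - 5)*(y + 2)*(y + 4)*(y + 2)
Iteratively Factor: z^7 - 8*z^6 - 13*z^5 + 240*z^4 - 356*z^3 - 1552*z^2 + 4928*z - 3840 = (z - 2)*(z^6 - 6*z^5 - 25*z^4 + 190*z^3 + 24*z^2 - 1504*z + 1920) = (z - 2)*(z + 4)*(z^5 - 10*z^4 + 15*z^3 + 130*z^2 - 496*z + 480) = (z - 3)*(z - 2)*(z + 4)*(z^4 - 7*z^3 - 6*z^2 + 112*z - 160) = (z - 5)*(z - 3)*(z - 2)*(z + 4)*(z^3 - 2*z^2 - 16*z + 32) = (z - 5)*(z - 3)*(z - 2)*(z + 4)^2*(z^2 - 6*z + 8) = (z - 5)*(z - 3)*(z - 2)^2*(z + 4)^2*(z - 4)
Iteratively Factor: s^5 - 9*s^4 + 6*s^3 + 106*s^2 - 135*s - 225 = (s - 5)*(s^4 - 4*s^3 - 14*s^2 + 36*s + 45) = (s - 5)^2*(s^3 + s^2 - 9*s - 9) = (s - 5)^2*(s - 3)*(s^2 + 4*s + 3) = (s - 5)^2*(s - 3)*(s + 3)*(s + 1)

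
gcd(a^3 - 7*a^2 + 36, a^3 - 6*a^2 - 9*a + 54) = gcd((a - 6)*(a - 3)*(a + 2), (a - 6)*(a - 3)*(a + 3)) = a^2 - 9*a + 18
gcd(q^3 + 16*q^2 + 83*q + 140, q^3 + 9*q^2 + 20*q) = q^2 + 9*q + 20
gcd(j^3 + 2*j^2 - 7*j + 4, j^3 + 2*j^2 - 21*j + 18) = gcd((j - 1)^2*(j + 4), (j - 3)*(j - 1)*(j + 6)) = j - 1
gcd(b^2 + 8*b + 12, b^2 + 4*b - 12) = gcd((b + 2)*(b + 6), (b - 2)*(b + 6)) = b + 6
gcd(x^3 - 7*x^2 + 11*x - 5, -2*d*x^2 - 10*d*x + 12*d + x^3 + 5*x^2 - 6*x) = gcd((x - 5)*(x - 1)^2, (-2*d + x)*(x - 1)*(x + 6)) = x - 1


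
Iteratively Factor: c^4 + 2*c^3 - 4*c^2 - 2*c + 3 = (c + 1)*(c^3 + c^2 - 5*c + 3) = (c - 1)*(c + 1)*(c^2 + 2*c - 3) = (c - 1)*(c + 1)*(c + 3)*(c - 1)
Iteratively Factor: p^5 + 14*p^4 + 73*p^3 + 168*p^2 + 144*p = (p + 3)*(p^4 + 11*p^3 + 40*p^2 + 48*p) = p*(p + 3)*(p^3 + 11*p^2 + 40*p + 48) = p*(p + 3)*(p + 4)*(p^2 + 7*p + 12) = p*(p + 3)^2*(p + 4)*(p + 4)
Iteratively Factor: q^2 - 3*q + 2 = (q - 1)*(q - 2)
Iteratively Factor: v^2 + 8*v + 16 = (v + 4)*(v + 4)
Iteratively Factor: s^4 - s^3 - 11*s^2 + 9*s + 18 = (s - 3)*(s^3 + 2*s^2 - 5*s - 6) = (s - 3)*(s + 1)*(s^2 + s - 6) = (s - 3)*(s - 2)*(s + 1)*(s + 3)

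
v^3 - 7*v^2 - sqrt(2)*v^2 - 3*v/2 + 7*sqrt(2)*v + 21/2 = (v - 7)*(v - 3*sqrt(2)/2)*(v + sqrt(2)/2)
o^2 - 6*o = o*(o - 6)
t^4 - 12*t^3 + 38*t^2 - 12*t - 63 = (t - 7)*(t - 3)^2*(t + 1)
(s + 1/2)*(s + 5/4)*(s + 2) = s^3 + 15*s^2/4 + 33*s/8 + 5/4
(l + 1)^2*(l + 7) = l^3 + 9*l^2 + 15*l + 7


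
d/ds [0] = 0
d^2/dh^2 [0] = 0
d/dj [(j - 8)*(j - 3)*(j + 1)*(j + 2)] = 4*j^3 - 24*j^2 - 14*j + 50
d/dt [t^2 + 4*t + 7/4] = 2*t + 4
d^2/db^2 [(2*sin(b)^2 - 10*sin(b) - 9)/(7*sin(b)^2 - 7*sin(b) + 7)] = (8*sin(b)^5 + 52*sin(b)^4 - 97*sin(b)^3 - 91*sin(b)^2 + 133*sin(b) - 16)/(7*(sin(b)^2 - sin(b) + 1)^3)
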